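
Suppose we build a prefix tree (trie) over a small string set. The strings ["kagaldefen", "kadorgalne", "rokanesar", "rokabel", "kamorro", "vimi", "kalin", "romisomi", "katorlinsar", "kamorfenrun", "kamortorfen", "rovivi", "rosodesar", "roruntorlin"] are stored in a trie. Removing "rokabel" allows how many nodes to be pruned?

3

Walk "rokabel" from the leaf back toward the root, removing each node that no remaining word uses.
The suffix "bel" (3 nodes) is used only by "rokabel"; the node for "roka" still has the child "n", so pruning stops there.
Nodes removed: 3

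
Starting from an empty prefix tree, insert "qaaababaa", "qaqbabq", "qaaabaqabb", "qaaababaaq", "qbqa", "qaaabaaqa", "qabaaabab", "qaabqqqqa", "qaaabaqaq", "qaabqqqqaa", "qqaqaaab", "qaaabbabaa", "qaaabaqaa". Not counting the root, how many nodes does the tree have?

Insert word by word; a character creates a node only if that edge doesn't already exist:
  "qaaababaa" → 9 new (q, a, a, a, b, a, b, a, a)
  "qaqbabq" → prefix "qa" already present; 5 new (q, b, a, b, q)
  "qaaabaqabb" → prefix "qaaaba" already present; 4 new (q, a, b, b)
  "qaaababaaq" → prefix "qaaababaa" already present; 1 new (q)
  "qbqa" → prefix "q" already present; 3 new (b, q, a)
  "qaaabaaqa" → prefix "qaaaba" already present; 3 new (a, q, a)
  "qabaaabab" → prefix "qa" already present; 7 new (b, a, a, a, b, a, b)
  "qaabqqqqa" → prefix "qaa" already present; 6 new (b, q, q, q, q, a)
  "qaaabaqaq" → prefix "qaaabaqa" already present; 1 new (q)
  "qaabqqqqaa" → prefix "qaabqqqqa" already present; 1 new (a)
  "qqaqaaab" → prefix "q" already present; 7 new (q, a, q, a, a, a, b)
  "qaaabbabaa" → prefix "qaaab" already present; 5 new (b, a, b, a, a)
  "qaaabaqaa" → prefix "qaaabaqa" already present; 1 new (a)
Total nodes = 9 + 5 + 4 + 1 + 3 + 3 + 7 + 6 + 1 + 1 + 7 + 5 + 1 = 53

53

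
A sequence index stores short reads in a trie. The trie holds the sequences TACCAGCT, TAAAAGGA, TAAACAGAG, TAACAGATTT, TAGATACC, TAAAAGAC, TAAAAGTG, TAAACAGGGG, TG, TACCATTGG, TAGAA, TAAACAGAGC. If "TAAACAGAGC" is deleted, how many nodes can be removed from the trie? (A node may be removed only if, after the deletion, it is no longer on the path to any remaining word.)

A node on "TAAACAGAGC"'s path can go only if nothing else ends at it or branches off below it.
The suffix "C" (1 node) is used only by "TAAACAGAGC"; "TAAACAGAG" is itself a stored word, so pruning stops there.
Nodes removed: 1

1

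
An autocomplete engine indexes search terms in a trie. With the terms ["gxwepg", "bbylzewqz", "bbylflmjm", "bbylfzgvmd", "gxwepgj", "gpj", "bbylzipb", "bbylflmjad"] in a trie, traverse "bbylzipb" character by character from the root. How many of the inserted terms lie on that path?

Walk "bbylzipb" from the root; an end-of-word marker is hit whenever a stored word is a prefix of "bbylzipb".
Prefixes of the query that are stored words: "bbylzipb"
Count: 1

1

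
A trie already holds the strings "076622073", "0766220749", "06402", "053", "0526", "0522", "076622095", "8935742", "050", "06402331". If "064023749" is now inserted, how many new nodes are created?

Walking "064023749" from the root, the first 6 characters ("064023") follow existing edges; "7" is the first miss.
So 9 − 6 = 3 new nodes.

3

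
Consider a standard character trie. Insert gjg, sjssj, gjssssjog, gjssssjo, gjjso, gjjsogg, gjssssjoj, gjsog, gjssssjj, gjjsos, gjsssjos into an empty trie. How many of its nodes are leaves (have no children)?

Leaves are exactly the stored words that no other stored word extends.
Those words: "gjg", "gjjsogg", "gjjsos", "gjsog", "gjsssjos", "gjssssjj", "gjssssjog", "gjssssjoj", "sjssj"
Leaf count: 9

9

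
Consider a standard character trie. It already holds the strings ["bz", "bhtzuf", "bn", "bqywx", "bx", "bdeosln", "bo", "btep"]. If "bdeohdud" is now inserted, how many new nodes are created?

"bdeo" is already a path in the trie; the remaining "hdud" must be added.
New nodes needed: |"bdeohdud"| − 4 = 8 − 4 = 4.

4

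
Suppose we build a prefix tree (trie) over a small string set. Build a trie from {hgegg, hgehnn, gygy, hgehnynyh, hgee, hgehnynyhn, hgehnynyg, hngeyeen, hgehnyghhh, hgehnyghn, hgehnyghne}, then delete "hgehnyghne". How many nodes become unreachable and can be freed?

1

After clearing the end-marker at "hgehnyghne", prune upward until reaching a node still needed by another word.
The suffix "e" (1 node) is used only by "hgehnyghne"; "hgehnyghn" is itself a stored word, so pruning stops there.
Nodes removed: 1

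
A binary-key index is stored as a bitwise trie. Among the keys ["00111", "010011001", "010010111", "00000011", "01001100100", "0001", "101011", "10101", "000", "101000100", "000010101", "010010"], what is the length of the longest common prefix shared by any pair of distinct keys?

9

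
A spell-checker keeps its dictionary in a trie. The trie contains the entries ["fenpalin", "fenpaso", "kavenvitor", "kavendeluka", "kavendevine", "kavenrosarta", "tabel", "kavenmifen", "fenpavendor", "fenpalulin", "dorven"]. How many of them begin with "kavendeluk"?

1

Walk to "kavendeluk"; the words in its subtree are exactly those with that prefix.
Matches: "kavendeluka"
Count: 1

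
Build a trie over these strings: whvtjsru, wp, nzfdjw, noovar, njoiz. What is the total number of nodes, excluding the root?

24

For each word, the new-node count is its length minus the longest prefix already in the trie:
  "whvtjsru" → 8 new (w, h, v, t, j, s, r, u)
  "wp" → prefix "w" already present; 1 new (p)
  "nzfdjw" → 6 new (n, z, f, d, j, w)
  "noovar" → prefix "n" already present; 5 new (o, o, v, a, r)
  "njoiz" → prefix "n" already present; 4 new (j, o, i, z)
Total nodes = 8 + 1 + 6 + 5 + 4 = 24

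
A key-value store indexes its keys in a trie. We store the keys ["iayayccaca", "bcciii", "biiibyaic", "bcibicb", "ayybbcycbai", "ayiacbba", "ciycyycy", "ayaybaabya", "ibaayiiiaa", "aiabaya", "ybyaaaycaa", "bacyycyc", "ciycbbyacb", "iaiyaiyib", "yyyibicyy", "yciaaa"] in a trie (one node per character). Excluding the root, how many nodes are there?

120

Count nodes per top-level branch (shared prefixes stored once):
  'a'-branch (aiabaya, ayaybaabya, ayiacbba, ayybbcycbai): 31 nodes
  'b'-branch (bacyycyc, bcciii, bcibicb, biiibyaic): 26 nodes
  'c'-branch (ciycbbyacb, ciycyycy): 14 nodes
  'i'-branch (iaiyaiyib, iayayccaca, ibaayiiiaa): 26 nodes
  'y'-branch (ybyaaaycaa, yciaaa, yyyibicyy): 23 nodes
Sum: 120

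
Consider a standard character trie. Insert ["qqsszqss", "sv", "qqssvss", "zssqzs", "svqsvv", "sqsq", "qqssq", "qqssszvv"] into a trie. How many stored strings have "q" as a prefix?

Walk to "q"; the words in its subtree are exactly those with that prefix.
Matches: "qqssq", "qqssszvv", "qqssvss", "qqsszqss"
Count: 4

4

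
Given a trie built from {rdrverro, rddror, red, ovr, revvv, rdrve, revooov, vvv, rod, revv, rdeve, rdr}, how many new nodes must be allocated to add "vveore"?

4

The longest prefix of "vveore" already in the trie is "vv" (length 2).
So 6 − 2 = 4 new nodes.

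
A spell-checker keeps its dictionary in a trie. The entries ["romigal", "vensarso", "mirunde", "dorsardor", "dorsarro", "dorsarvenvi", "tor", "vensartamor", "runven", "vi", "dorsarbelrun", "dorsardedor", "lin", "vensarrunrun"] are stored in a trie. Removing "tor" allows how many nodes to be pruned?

3

A node on "tor"'s path can go only if nothing else ends at it or branches off below it.
No other word shares any prefix with "tor", so all 3 of its nodes go.
Nodes removed: 3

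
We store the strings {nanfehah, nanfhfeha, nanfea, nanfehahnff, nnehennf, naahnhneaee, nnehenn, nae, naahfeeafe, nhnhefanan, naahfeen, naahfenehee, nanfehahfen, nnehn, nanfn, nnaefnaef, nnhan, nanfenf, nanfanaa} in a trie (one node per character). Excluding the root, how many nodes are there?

76

Insert word by word; a character creates a node only if that edge doesn't already exist:
  "nanfehah" → 8 new (n, a, n, f, e, h, a, h)
  "nanfhfeha" → prefix "nanf" already present; 5 new (h, f, e, h, a)
  "nanfea" → prefix "nanfe" already present; 1 new (a)
  "nanfehahnff" → prefix "nanfehah" already present; 3 new (n, f, f)
  "nnehennf" → prefix "n" already present; 7 new (n, e, h, e, n, n, f)
  "naahnhneaee" → prefix "na" already present; 9 new (a, h, n, h, n, e, a, e, e)
  "nnehenn" → prefix "nnehenn" already present; 0 new (none)
  "nae" → prefix "na" already present; 1 new (e)
  "naahfeeafe" → prefix "naah" already present; 6 new (f, e, e, a, f, e)
  "nhnhefanan" → prefix "n" already present; 9 new (h, n, h, e, f, a, n, a, n)
  "naahfeen" → prefix "naahfee" already present; 1 new (n)
  "naahfenehee" → prefix "naahfe" already present; 5 new (n, e, h, e, e)
  "nanfehahfen" → prefix "nanfehah" already present; 3 new (f, e, n)
  "nnehn" → prefix "nneh" already present; 1 new (n)
  "nanfn" → prefix "nanf" already present; 1 new (n)
  "nnaefnaef" → prefix "nn" already present; 7 new (a, e, f, n, a, e, f)
  "nnhan" → prefix "nn" already present; 3 new (h, a, n)
  "nanfenf" → prefix "nanfe" already present; 2 new (n, f)
  "nanfanaa" → prefix "nanf" already present; 4 new (a, n, a, a)
Total nodes = 8 + 5 + 1 + 3 + 7 + 9 + 0 + 1 + 6 + 9 + 1 + 5 + 3 + 1 + 1 + 7 + 3 + 2 + 4 = 76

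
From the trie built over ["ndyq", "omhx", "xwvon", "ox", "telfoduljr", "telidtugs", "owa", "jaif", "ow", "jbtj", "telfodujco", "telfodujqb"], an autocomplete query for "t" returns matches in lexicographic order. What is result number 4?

Filter for "t…" and sort: "telfodujco", "telfodujqb", "telfoduljr", "telidtugs"
Position 4: telidtugs

telidtugs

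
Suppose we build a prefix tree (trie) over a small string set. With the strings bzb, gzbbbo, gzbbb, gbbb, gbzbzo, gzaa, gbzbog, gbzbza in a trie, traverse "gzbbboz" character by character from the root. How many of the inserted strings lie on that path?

2

Traverse "gzbbboz" character by character; count nodes along the way that are marked as word ends.
Prefixes of the query that are stored words: "gzbbb", "gzbbbo"
Count: 2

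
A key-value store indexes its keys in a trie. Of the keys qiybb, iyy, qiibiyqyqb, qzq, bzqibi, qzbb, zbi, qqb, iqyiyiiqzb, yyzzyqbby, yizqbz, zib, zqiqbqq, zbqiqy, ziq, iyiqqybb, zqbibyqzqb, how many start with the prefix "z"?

6

Filter for entries beginning with "z":
Words under "z": zbi, zbqiqy, zib, ziq, zqbibyqzqb, zqiqbqq
Count: 6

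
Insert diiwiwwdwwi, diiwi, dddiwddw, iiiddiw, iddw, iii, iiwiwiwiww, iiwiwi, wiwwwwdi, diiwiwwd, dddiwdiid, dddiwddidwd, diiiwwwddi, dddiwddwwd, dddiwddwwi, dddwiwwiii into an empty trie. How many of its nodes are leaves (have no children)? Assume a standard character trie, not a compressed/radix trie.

Leaves are exactly the stored words that no other stored word extends.
Those words: "dddiwddidwd", "dddiwddwwd", "dddiwddwwi", "dddiwdiid", "dddwiwwiii", "diiiwwwddi", "diiwiwwdwwi", "iddw", "iiiddiw", "iiwiwiwiww", "wiwwwwdi"
Leaf count: 11

11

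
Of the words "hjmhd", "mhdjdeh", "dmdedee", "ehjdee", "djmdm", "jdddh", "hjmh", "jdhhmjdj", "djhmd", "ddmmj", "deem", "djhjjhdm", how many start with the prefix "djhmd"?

1

Filter for entries beginning with "djhmd":
Words under "djhmd": djhmd
Count: 1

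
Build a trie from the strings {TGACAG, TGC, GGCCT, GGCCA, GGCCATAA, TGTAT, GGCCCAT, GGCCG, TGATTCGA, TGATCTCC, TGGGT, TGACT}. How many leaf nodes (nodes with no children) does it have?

11

A leaf is a node with no children — equivalently, the end of a word that is not a proper prefix of any other stored word.
Those words: "GGCCATAA", "GGCCCAT", "GGCCG", "GGCCT", "TGACAG", "TGACT", "TGATCTCC", "TGATTCGA", "TGC", "TGGGT", "TGTAT"
Leaf count: 11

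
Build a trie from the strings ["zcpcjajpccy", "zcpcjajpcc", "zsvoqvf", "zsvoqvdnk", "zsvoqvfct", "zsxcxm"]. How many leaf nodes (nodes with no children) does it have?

4

Leaves are exactly the stored words that no other stored word extends.
Those words: "zcpcjajpccy", "zsvoqvdnk", "zsvoqvfct", "zsxcxm"
Leaf count: 4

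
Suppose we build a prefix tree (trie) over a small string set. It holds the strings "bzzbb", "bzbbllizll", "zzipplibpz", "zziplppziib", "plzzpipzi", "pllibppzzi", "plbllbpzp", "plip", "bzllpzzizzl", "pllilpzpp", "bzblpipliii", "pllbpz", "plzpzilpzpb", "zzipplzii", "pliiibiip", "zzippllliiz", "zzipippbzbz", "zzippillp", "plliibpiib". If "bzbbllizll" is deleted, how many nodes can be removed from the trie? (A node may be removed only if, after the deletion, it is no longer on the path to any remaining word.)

Walk "bzbbllizll" from the leaf back toward the root, removing each node that no remaining word uses.
The suffix "bllizll" (7 nodes) is used only by "bzbbllizll"; the node for "bzb" still has the child "l", so pruning stops there.
Nodes removed: 7

7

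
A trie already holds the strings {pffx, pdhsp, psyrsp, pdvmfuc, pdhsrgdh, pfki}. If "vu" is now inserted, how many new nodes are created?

2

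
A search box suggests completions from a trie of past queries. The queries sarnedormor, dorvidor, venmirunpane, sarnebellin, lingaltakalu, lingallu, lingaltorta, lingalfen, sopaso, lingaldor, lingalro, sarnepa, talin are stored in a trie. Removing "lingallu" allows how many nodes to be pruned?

2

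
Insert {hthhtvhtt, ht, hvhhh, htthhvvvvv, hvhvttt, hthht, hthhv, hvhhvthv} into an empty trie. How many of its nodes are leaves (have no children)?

6

Leaves are exactly the stored words that no other stored word extends.
Those words: "hthhtvhtt", "hthhv", "htthhvvvvv", "hvhhh", "hvhhvthv", "hvhvttt"
Leaf count: 6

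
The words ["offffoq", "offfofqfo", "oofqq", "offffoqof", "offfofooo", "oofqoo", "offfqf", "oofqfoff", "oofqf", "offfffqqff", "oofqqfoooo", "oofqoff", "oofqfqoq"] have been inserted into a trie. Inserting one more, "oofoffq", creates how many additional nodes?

4

"oof" is already a path in the trie; the remaining "offq" must be added.
So 7 − 3 = 4 new nodes.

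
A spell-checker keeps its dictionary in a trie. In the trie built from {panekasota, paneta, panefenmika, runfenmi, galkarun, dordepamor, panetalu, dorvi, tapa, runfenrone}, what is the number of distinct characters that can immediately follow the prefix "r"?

1

Walk "r" from the root, arriving at one node.
Characters that immediately follow "r" among the stored strings: {u}.
That node has 1 child edge.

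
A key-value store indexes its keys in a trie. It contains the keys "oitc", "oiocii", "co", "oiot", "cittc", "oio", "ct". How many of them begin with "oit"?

1

Filter for entries beginning with "oit":
Matches: "oitc"
Count: 1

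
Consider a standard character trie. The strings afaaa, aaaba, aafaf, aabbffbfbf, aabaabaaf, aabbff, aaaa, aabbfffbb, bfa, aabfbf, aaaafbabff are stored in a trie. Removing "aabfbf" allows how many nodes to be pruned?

3

A node on "aabfbf"'s path can go only if nothing else ends at it or branches off below it.
The suffix "fbf" (3 nodes) is used only by "aabfbf"; the node for "aab" still has the child "b", so pruning stops there.
Nodes removed: 3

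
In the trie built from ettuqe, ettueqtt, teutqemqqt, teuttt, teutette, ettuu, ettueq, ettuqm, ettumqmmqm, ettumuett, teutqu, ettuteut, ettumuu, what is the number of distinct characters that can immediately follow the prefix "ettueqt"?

Follow the path "ettueqt" to its node, then look at its outgoing edges.
Distinct next characters after "ettueqt": t.
That node has 1 child edge.

1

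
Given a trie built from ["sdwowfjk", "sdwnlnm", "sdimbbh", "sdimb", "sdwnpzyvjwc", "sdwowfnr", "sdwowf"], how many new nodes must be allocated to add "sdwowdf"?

2

"sdwow" is already a path in the trie; the remaining "df" must be added.
Each of the 2 remaining characters creates one node.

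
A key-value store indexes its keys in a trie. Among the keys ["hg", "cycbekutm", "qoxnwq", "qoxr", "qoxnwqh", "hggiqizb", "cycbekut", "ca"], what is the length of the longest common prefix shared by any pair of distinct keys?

8

The deepest shared node is where two words last agree before diverging.
e.g. "cycbekut" and "cycbekutm" share the prefix "cycbekut" of length 8; no pair shares a longer one.
Longest shared-prefix length: 8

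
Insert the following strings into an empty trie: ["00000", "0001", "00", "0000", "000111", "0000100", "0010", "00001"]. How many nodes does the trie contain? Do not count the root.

13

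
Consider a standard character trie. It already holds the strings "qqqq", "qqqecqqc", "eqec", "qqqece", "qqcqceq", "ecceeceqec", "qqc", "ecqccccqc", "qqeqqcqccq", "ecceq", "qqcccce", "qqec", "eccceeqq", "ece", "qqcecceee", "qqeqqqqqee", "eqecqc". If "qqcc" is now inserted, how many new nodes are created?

0

Every character of "qqcc" already lies on an existing path (it is a prefix of some stored word).
No new nodes are needed: 0.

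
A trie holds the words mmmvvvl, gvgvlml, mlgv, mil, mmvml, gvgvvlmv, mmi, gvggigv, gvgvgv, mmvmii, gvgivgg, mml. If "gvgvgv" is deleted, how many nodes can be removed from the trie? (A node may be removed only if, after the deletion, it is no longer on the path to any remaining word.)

A node on "gvgvgv"'s path can go only if nothing else ends at it or branches off below it.
The suffix "gv" (2 nodes) is used only by "gvgvgv"; the node for "gvgv" still has the child "l", so pruning stops there.
Nodes removed: 2

2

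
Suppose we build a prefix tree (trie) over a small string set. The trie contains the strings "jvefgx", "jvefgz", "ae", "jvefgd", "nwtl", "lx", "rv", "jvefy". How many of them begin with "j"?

4

Filter for entries beginning with "j":
Matches: "jvefgd", "jvefgx", "jvefgz", "jvefy"
Count: 4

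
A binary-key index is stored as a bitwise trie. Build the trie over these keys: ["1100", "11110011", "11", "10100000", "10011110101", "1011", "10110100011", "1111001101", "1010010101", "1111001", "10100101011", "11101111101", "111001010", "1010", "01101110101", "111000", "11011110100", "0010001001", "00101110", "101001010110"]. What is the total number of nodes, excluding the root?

89

Count nodes per top-level branch (shared prefixes stored once):
  '0'-branch (0010001001, 00101110, 01101110101): 24 nodes
  '1'-branch (10011110101, 1010, 10100000, 1010010101, 10100101011, 101001010110, 1011, 10110100011, 11, 1100, 11011110100, 111000, 111001010, 11101111101, 1111001, 11110011, 1111001101): 65 nodes
Sum: 89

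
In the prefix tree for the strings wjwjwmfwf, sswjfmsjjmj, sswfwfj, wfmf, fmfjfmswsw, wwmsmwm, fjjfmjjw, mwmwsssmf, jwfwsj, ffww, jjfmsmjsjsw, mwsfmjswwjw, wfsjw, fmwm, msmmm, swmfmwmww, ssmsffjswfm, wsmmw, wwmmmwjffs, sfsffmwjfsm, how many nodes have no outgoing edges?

20

Leaves are exactly the stored words that no other stored word extends.
Those words: "ffww", "fjjfmjjw", "fmfjfmswsw", "fmwm", "jjfmsmjsjsw", "jwfwsj", "msmmm", "mwmwsssmf", "mwsfmjswwjw", "sfsffmwjfsm", "ssmsffjswfm", "sswfwfj", "sswjfmsjjmj", "swmfmwmww", "wfmf", "wfsjw", "wjwjwmfwf", "wsmmw", "wwmmmwjffs", "wwmsmwm"
Leaf count: 20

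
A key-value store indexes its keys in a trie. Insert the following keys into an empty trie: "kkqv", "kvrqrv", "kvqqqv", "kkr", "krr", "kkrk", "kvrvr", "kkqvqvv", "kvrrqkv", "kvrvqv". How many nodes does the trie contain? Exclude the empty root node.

Count nodes per top-level branch (shared prefixes stored once):
  'k'-branch (kkqv, kkqvqvv, kkr, kkrk, krr, kvqqqv, kvrqrv, kvrrqkv, kvrvqv, kvrvr): 28 nodes
Sum: 28

28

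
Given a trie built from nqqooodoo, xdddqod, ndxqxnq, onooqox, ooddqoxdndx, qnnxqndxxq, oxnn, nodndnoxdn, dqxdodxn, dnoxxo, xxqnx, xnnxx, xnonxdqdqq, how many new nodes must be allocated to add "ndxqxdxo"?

3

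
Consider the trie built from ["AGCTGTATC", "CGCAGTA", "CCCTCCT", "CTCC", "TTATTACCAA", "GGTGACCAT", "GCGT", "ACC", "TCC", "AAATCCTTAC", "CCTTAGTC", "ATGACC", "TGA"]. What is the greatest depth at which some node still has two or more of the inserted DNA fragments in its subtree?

2

Equivalently: take the maximum, over all pairs, of their longest common prefix length.
e.g. "CCCTCCT" and "CCTTAGTC" share the prefix "CC" of length 2; no pair shares a longer one.
Longest shared-prefix length: 2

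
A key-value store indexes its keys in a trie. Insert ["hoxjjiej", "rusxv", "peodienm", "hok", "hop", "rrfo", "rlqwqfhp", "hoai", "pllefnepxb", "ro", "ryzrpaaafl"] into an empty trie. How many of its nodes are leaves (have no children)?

11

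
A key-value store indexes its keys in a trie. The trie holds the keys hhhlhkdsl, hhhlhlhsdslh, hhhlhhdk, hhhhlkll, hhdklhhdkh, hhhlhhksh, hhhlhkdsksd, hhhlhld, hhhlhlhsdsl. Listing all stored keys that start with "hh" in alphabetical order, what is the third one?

hhhlhhdk

Words with prefix "hh", in lexicographic order: "hhdklhhdkh", "hhhhlkll", "hhhlhhdk", "hhhlhhksh", "hhhlhkdsksd", "hhhlhkdsl", "hhhlhld", "hhhlhlhsdsl", "hhhlhlhsdslh"
Position 3: hhhlhhdk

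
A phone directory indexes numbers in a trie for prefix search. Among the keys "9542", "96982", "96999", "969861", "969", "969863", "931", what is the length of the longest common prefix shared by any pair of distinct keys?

The deepest shared node is where two words last agree before diverging.
e.g. "969861" and "969863" share the prefix "96986" of length 5; no pair shares a longer one.
Longest shared-prefix length: 5

5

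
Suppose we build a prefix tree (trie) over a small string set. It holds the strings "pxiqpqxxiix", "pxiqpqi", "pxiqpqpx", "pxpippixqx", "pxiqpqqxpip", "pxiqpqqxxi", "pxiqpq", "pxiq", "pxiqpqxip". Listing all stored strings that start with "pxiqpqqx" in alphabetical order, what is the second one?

pxiqpqqxxi

Filter for "pxiqpqqx…" and sort: "pxiqpqqxpip", "pxiqpqqxxi"
Position 2: pxiqpqqxxi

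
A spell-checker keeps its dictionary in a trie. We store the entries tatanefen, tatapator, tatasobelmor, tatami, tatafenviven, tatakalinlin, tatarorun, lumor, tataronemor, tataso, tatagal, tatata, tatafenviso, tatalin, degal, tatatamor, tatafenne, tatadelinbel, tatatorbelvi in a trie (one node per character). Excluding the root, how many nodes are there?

Insert word by word; a character creates a node only if that edge doesn't already exist:
  "tatanefen" → 9 new (t, a, t, a, n, e, f, e, n)
  "tatapator" → prefix "tata" already present; 5 new (p, a, t, o, r)
  "tatasobelmor" → prefix "tata" already present; 8 new (s, o, b, e, l, m, o, r)
  "tatami" → prefix "tata" already present; 2 new (m, i)
  "tatafenviven" → prefix "tata" already present; 8 new (f, e, n, v, i, v, e, n)
  "tatakalinlin" → prefix "tata" already present; 8 new (k, a, l, i, n, l, i, n)
  "tatarorun" → prefix "tata" already present; 5 new (r, o, r, u, n)
  "lumor" → 5 new (l, u, m, o, r)
  "tataronemor" → prefix "tataro" already present; 5 new (n, e, m, o, r)
  "tataso" → prefix "tataso" already present; 0 new (none)
  "tatagal" → prefix "tata" already present; 3 new (g, a, l)
  "tatata" → prefix "tata" already present; 2 new (t, a)
  "tatafenviso" → prefix "tatafenvi" already present; 2 new (s, o)
  "tatalin" → prefix "tata" already present; 3 new (l, i, n)
  "degal" → 5 new (d, e, g, a, l)
  "tatatamor" → prefix "tatata" already present; 3 new (m, o, r)
  "tatafenne" → prefix "tatafen" already present; 2 new (n, e)
  "tatadelinbel" → prefix "tata" already present; 8 new (d, e, l, i, n, b, e, l)
  "tatatorbelvi" → prefix "tatat" already present; 7 new (o, r, b, e, l, v, i)
Total nodes = 9 + 5 + 8 + 2 + 8 + 8 + 5 + 5 + 5 + 0 + 3 + 2 + 2 + 3 + 5 + 3 + 2 + 8 + 7 = 90

90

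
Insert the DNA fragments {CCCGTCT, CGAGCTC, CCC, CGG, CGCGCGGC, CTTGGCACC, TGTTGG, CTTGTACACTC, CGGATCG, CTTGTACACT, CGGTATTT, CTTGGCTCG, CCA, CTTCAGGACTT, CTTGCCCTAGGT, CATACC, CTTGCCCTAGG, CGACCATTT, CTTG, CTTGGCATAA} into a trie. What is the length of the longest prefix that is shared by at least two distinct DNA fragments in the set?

11

Equivalently: take the maximum, over all pairs, of their longest common prefix length.
"CTTGCCCTAGG" and "CTTGCCCTAGGT" agree on "CTTGCCCTAGG" (11 characters) before diverging; nothing deeper is shared.
Longest shared-prefix length: 11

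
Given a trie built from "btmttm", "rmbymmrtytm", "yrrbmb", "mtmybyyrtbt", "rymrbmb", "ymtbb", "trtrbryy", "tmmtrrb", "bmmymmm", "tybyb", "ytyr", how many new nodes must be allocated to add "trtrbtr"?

2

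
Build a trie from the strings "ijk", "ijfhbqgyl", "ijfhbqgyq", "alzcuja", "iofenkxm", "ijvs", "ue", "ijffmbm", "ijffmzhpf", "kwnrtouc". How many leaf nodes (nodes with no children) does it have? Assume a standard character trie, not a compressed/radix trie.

A leaf is a node with no children — equivalently, the end of a word that is not a proper prefix of any other stored word.
Those words: "alzcuja", "ijffmbm", "ijffmzhpf", "ijfhbqgyl", "ijfhbqgyq", "ijk", "ijvs", "iofenkxm", "kwnrtouc", "ue"
Leaf count: 10

10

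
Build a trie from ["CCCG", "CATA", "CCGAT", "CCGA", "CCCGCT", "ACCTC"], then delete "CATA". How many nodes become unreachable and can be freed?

3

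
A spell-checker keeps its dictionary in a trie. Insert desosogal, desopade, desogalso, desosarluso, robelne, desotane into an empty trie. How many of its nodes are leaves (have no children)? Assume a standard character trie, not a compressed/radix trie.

Leaves are exactly the stored words that no other stored word extends.
Those words: "desogalso", "desopade", "desosarluso", "desosogal", "desotane", "robelne"
Leaf count: 6

6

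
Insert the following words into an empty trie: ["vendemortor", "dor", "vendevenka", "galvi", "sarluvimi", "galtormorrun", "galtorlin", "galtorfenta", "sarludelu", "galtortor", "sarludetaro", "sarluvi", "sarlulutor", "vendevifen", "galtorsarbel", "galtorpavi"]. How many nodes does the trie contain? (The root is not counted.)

80

Count nodes per top-level branch (shared prefixes stored once):
  'd'-branch (dor): 3 nodes
  'g'-branch (galtorfenta, galtorlin, galtormorrun, galtorpavi, galtorsarbel, galtortor, galvi): 35 nodes
  's'-branch (sarludelu, sarludetaro, sarlulutor, sarluvi, sarluvimi): 22 nodes
  'v'-branch (vendemortor, vendevenka, vendevifen): 20 nodes
Sum: 80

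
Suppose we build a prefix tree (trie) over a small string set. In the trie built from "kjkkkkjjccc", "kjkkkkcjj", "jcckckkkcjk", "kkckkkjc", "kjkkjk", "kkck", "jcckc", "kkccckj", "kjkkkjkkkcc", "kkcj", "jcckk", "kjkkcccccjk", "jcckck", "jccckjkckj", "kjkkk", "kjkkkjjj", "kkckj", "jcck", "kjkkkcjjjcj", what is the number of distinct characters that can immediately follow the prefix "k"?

2

Walk "k" from the root, arriving at one node.
Distinct next characters after "k": j, k.
That node has 2 child edges.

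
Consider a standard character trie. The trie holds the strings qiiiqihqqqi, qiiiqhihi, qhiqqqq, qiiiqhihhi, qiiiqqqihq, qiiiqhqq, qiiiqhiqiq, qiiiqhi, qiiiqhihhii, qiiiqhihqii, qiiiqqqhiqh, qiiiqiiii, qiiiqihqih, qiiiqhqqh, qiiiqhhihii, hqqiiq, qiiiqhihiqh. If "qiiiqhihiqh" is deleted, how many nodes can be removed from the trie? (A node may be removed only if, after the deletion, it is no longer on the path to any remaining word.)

2

After clearing the end-marker at "qiiiqhihiqh", prune upward until reaching a node still needed by another word.
The suffix "qh" (2 nodes) is used only by "qiiiqhihiqh"; "qiiiqhihi" is itself a stored word, so pruning stops there.
Nodes removed: 2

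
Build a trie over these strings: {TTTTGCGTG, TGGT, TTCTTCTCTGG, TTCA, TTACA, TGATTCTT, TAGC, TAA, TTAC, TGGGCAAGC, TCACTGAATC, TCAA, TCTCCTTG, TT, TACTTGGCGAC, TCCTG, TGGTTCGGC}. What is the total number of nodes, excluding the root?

Insert word by word; a character creates a node only if that edge doesn't already exist:
  "TTTTGCGTG" → 9 new (T, T, T, T, G, C, G, T, G)
  "TGGT" → prefix "T" already present; 3 new (G, G, T)
  "TTCTTCTCTGG" → prefix "TT" already present; 9 new (C, T, T, C, T, C, T, G, G)
  "TTCA" → prefix "TTC" already present; 1 new (A)
  "TTACA" → prefix "TT" already present; 3 new (A, C, A)
  "TGATTCTT" → prefix "TG" already present; 6 new (A, T, T, C, T, T)
  "TAGC" → prefix "T" already present; 3 new (A, G, C)
  "TAA" → prefix "TA" already present; 1 new (A)
  "TTAC" → prefix "TTAC" already present; 0 new (none)
  "TGGGCAAGC" → prefix "TGG" already present; 6 new (G, C, A, A, G, C)
  "TCACTGAATC" → prefix "T" already present; 9 new (C, A, C, T, G, A, A, T, C)
  "TCAA" → prefix "TCA" already present; 1 new (A)
  "TCTCCTTG" → prefix "TC" already present; 6 new (T, C, C, T, T, G)
  "TT" → prefix "TT" already present; 0 new (none)
  "TACTTGGCGAC" → prefix "TA" already present; 9 new (C, T, T, G, G, C, G, A, C)
  "TCCTG" → prefix "TC" already present; 3 new (C, T, G)
  "TGGTTCGGC" → prefix "TGGT" already present; 5 new (T, C, G, G, C)
Total nodes = 9 + 3 + 9 + 1 + 3 + 6 + 3 + 1 + 0 + 6 + 9 + 1 + 6 + 0 + 9 + 3 + 5 = 74

74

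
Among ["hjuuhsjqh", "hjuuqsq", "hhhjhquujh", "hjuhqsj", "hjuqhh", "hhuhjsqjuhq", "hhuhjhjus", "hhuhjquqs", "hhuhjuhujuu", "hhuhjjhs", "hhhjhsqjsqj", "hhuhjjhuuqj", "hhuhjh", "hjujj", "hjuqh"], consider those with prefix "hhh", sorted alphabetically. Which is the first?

Words with prefix "hhh", in lexicographic order: "hhhjhquujh", "hhhjhsqjsqj"
Position 1: hhhjhquujh

hhhjhquujh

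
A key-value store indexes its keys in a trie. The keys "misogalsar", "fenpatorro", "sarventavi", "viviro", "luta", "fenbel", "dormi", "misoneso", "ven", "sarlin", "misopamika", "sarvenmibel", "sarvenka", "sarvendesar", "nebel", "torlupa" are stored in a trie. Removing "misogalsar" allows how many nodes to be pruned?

After clearing the end-marker at "misogalsar", prune upward until reaching a node still needed by another word.
The suffix "galsar" (6 nodes) is used only by "misogalsar"; the node for "miso" still has the child "n", so pruning stops there.
Nodes removed: 6

6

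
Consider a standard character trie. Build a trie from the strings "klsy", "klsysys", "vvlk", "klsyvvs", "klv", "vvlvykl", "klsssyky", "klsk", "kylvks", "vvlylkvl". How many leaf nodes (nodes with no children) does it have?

A leaf is a node with no children — equivalently, the end of a word that is not a proper prefix of any other stored word.
Those words: "klsk", "klsssyky", "klsysys", "klsyvvs", "klv", "kylvks", "vvlk", "vvlvykl", "vvlylkvl"
Leaf count: 9

9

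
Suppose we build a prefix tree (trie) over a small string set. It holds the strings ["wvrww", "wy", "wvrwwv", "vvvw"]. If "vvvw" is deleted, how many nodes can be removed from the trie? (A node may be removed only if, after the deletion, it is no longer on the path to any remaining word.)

After clearing the end-marker at "vvvw", prune upward until reaching a node still needed by another word.
No other word shares any prefix with "vvvw", so all 4 of its nodes go.
Nodes removed: 4

4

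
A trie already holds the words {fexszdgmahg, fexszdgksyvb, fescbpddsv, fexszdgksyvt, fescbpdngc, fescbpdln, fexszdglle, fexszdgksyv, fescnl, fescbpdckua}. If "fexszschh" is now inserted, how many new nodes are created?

Walking "fexszschh" from the root, the first 5 characters ("fexsz") follow existing edges; "s" is the first miss.
So 9 − 5 = 4 new nodes.

4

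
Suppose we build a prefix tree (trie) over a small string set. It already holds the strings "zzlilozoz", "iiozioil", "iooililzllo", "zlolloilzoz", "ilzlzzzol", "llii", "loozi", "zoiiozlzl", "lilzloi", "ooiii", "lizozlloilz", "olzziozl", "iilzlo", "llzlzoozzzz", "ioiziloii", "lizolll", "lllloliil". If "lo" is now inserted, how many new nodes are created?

0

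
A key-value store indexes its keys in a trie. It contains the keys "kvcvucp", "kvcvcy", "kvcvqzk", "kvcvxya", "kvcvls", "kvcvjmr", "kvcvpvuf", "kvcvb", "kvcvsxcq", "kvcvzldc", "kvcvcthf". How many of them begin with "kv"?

11

Walk to "kv"; the words in its subtree are exactly those with that prefix.
Words under "kv": kvcvb, kvcvcthf, kvcvcy, kvcvjmr, kvcvls, kvcvpvuf, kvcvqzk, kvcvsxcq, kvcvucp, kvcvxya, kvcvzldc
Count: 11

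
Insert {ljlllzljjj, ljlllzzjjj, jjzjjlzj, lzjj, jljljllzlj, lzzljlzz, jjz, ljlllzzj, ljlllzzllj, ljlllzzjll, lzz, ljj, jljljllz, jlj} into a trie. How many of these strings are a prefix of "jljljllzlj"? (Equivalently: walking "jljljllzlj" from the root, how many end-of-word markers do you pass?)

Walk "jljljllzlj" from the root; an end-of-word marker is hit whenever a stored word is a prefix of "jljljllzlj".
Prefixes of the query that are stored words: "jlj", "jljljllz", "jljljllzlj"
Count: 3

3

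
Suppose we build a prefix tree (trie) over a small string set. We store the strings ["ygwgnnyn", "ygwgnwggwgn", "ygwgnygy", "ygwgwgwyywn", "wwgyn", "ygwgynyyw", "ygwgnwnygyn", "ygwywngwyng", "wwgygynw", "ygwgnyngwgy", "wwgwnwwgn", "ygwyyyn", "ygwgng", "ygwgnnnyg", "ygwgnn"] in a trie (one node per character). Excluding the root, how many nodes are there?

69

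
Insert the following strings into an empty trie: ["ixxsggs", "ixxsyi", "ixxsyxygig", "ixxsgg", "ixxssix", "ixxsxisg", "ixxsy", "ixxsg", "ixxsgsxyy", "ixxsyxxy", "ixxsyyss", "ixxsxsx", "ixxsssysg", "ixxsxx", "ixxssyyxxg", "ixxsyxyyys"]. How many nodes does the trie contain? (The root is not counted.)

For each word, the new-node count is its length minus the longest prefix already in the trie:
  "ixxsggs" → 7 new (i, x, x, s, g, g, s)
  "ixxsyi" → prefix "ixxs" already present; 2 new (y, i)
  "ixxsyxygig" → prefix "ixxsy" already present; 5 new (x, y, g, i, g)
  "ixxsgg" → prefix "ixxsgg" already present; 0 new (none)
  "ixxssix" → prefix "ixxs" already present; 3 new (s, i, x)
  "ixxsxisg" → prefix "ixxs" already present; 4 new (x, i, s, g)
  "ixxsy" → prefix "ixxsy" already present; 0 new (none)
  "ixxsg" → prefix "ixxsg" already present; 0 new (none)
  "ixxsgsxyy" → prefix "ixxsg" already present; 4 new (s, x, y, y)
  "ixxsyxxy" → prefix "ixxsyx" already present; 2 new (x, y)
  "ixxsyyss" → prefix "ixxsy" already present; 3 new (y, s, s)
  "ixxsxsx" → prefix "ixxsx" already present; 2 new (s, x)
  "ixxsssysg" → prefix "ixxss" already present; 4 new (s, y, s, g)
  "ixxsxx" → prefix "ixxsx" already present; 1 new (x)
  "ixxssyyxxg" → prefix "ixxss" already present; 5 new (y, y, x, x, g)
  "ixxsyxyyys" → prefix "ixxsyxy" already present; 3 new (y, y, s)
Total nodes = 7 + 2 + 5 + 0 + 3 + 4 + 0 + 0 + 4 + 2 + 3 + 2 + 4 + 1 + 5 + 3 = 45

45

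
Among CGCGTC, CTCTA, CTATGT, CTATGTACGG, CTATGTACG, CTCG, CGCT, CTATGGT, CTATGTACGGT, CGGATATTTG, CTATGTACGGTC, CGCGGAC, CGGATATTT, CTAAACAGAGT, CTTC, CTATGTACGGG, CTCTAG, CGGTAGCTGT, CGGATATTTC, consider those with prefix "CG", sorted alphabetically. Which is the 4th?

CGGATATTT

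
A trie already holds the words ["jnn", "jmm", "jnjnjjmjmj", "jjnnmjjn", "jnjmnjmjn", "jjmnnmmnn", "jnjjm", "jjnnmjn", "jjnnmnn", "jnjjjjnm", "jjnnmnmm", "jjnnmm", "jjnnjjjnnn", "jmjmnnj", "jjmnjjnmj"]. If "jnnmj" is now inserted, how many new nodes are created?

2

"jnn" is already a path in the trie; the remaining "mj" must be added.
Each of the 2 remaining characters creates one node.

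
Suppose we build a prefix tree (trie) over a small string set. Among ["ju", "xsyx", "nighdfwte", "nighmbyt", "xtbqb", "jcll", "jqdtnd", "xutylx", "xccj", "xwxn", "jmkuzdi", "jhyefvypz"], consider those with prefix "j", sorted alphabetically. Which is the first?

Words with prefix "j", in lexicographic order: "jcll", "jhyefvypz", "jmkuzdi", "jqdtnd", "ju"
The 1st is jcll.

jcll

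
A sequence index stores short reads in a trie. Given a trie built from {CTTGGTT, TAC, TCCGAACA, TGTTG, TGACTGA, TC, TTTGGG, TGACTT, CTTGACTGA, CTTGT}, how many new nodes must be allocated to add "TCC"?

Every character of "TCC" already lies on an existing path (it is a prefix of some stored word).
No new nodes are needed: 0.

0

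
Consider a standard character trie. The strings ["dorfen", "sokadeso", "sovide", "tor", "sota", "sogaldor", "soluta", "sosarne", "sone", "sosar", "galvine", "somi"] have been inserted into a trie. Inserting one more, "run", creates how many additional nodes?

"run" shares no prefix with any stored word, so all 3 characters open new nodes.
3 − 0 = 3 new nodes.

3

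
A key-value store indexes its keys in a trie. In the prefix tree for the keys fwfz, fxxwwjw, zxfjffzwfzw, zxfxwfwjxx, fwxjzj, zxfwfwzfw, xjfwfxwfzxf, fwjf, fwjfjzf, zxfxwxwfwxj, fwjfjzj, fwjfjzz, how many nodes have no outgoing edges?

11

Leaves are exactly the stored words that no other stored word extends.
Those words: "fwfz", "fwjfjzf", "fwjfjzj", "fwjfjzz", "fwxjzj", "fxxwwjw", "xjfwfxwfzxf", "zxfjffzwfzw", "zxfwfwzfw", "zxfxwfwjxx", "zxfxwxwfwxj"
Leaf count: 11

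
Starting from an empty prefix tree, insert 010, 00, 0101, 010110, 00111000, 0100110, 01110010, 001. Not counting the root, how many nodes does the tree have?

Trie structure (* marks end of a word):
(root)
└─ 0
   ├─ 0 *
   │  └─ 1 *
   │     └─ 1
   │        └─ 1
   │           └─ 0
   │              └─ 0
   │                 └─ 0 *
   └─ 1
      ├─ 0 *
      │  ├─ 0
      │  │  └─ 1
      │  │     └─ 1
      │  │        └─ 0 *
      │  └─ 1 *
      │     └─ 1
      │        └─ 0 *
      └─ 1
         └─ 1
            └─ 0
               └─ 0
                  └─ 1
                     └─ 0 *
Counting every labelled node above: 23.

23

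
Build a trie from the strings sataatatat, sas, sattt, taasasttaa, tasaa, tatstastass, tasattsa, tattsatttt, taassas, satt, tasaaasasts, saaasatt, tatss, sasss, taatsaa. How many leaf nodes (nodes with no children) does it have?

12

Leaves are exactly the stored words that no other stored word extends.
Those words: "saaasatt", "sasss", "sataatatat", "sattt", "taasasttaa", "taassas", "taatsaa", "tasaaasasts", "tasattsa", "tatss", "tatstastass", "tattsatttt"
Leaf count: 12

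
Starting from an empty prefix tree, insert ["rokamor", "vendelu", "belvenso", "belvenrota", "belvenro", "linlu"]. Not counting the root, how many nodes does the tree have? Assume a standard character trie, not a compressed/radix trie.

Insert word by word; a character creates a node only if that edge doesn't already exist:
  "rokamor" → 7 new (r, o, k, a, m, o, r)
  "vendelu" → 7 new (v, e, n, d, e, l, u)
  "belvenso" → 8 new (b, e, l, v, e, n, s, o)
  "belvenrota" → prefix "belven" already present; 4 new (r, o, t, a)
  "belvenro" → prefix "belvenro" already present; 0 new (none)
  "linlu" → 5 new (l, i, n, l, u)
Total nodes = 7 + 7 + 8 + 4 + 0 + 5 = 31

31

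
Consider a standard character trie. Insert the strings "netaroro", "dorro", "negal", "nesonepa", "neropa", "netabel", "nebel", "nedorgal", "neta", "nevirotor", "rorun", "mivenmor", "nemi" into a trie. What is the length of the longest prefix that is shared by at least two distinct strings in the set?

4

The deepest shared node is where two words last agree before diverging.
"neta" and "netabel" agree on "neta" (4 characters) before diverging; nothing deeper is shared.
Longest shared-prefix length: 4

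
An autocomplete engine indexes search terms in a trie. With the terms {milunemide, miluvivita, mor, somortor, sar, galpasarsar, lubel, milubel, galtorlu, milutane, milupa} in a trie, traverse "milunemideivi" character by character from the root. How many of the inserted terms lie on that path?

Walk "milunemideivi" from the root; an end-of-word marker is hit whenever a stored word is a prefix of "milunemideivi".
Prefixes of the query that are stored words: "milunemide"
Count: 1

1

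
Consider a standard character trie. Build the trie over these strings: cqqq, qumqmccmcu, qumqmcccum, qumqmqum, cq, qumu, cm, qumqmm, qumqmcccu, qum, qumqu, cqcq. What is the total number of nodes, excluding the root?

26

Count nodes per top-level branch (shared prefixes stored once):
  'c'-branch (cm, cq, cqcq, cqqq): 7 nodes
  'q'-branch (qum, qumqmcccu, qumqmcccum, qumqmccmcu, qumqmm, qumqmqum, qumqu, qumu): 19 nodes
Sum: 26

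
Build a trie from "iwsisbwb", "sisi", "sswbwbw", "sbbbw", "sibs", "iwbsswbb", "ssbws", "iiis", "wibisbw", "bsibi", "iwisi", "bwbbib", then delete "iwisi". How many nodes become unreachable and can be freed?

Walk "iwisi" from the leaf back toward the root, removing each node that no remaining word uses.
The suffix "isi" (3 nodes) is used only by "iwisi"; the node for "iw" still has the child "s", so pruning stops there.
Nodes removed: 3

3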